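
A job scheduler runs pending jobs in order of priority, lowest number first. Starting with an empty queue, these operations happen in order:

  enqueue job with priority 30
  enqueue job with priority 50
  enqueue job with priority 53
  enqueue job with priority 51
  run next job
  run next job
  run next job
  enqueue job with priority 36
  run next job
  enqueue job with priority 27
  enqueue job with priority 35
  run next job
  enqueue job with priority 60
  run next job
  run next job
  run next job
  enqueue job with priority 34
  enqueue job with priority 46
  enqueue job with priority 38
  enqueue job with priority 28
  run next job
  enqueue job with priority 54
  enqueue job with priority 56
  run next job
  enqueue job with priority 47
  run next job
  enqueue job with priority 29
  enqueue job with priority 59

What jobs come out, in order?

insert 30 → {30}
insert 50 → {30, 50}
insert 53 → {30, 50, 53}
insert 51 → {30, 50, 51, 53}
run next job → 30; now {50, 51, 53}
run next job → 50; now {51, 53}
run next job → 51; now {53}
insert 36 → {36, 53}
run next job → 36; now {53}
insert 27 → {27, 53}
insert 35 → {27, 35, 53}
run next job → 27; now {35, 53}
insert 60 → {35, 53, 60}
run next job → 35; now {53, 60}
run next job → 53; now {60}
run next job → 60; now {}
insert 34 → {34}
insert 46 → {34, 46}
insert 38 → {34, 38, 46}
insert 28 → {28, 34, 38, 46}
run next job → 28; now {34, 38, 46}
insert 54 → {34, 38, 46, 54}
insert 56 → {34, 38, 46, 54, 56}
run next job → 34; now {38, 46, 54, 56}
insert 47 → {38, 46, 47, 54, 56}
run next job → 38; now {46, 47, 54, 56}
insert 29 → {29, 46, 47, 54, 56}
insert 59 → {29, 46, 47, 54, 56, 59}

30, 50, 51, 36, 27, 35, 53, 60, 28, 34, 38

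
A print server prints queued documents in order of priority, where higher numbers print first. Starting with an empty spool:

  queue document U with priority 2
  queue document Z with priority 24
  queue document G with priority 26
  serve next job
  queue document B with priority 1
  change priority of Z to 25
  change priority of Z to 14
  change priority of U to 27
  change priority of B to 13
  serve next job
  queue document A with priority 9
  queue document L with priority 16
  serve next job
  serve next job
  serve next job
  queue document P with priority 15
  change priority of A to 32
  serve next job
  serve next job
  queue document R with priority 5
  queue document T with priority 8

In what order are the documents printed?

G, U, L, Z, B, A, P

add U (priority 2) → {U:2}
add Z (priority 24) → {Z:24, U:2}
add G (priority 26) → {G:26, Z:24, U:2}
serve next job → G; now {Z:24, U:2}
add B (priority 1) → {Z:24, U:2, B:1}
update Z to priority 25 → {Z:25, U:2, B:1}
update Z to priority 14 → {Z:14, U:2, B:1}
update U to priority 27 → {U:27, Z:14, B:1}
update B to priority 13 → {U:27, Z:14, B:13}
serve next job → U; now {Z:14, B:13}
add A (priority 9) → {Z:14, B:13, A:9}
add L (priority 16) → {L:16, Z:14, B:13, A:9}
serve next job → L; now {Z:14, B:13, A:9}
serve next job → Z; now {B:13, A:9}
serve next job → B; now {A:9}
add P (priority 15) → {P:15, A:9}
update A to priority 32 → {A:32, P:15}
serve next job → A; now {P:15}
serve next job → P; now {}
add R (priority 5) → {R:5}
add T (priority 8) → {T:8, R:5}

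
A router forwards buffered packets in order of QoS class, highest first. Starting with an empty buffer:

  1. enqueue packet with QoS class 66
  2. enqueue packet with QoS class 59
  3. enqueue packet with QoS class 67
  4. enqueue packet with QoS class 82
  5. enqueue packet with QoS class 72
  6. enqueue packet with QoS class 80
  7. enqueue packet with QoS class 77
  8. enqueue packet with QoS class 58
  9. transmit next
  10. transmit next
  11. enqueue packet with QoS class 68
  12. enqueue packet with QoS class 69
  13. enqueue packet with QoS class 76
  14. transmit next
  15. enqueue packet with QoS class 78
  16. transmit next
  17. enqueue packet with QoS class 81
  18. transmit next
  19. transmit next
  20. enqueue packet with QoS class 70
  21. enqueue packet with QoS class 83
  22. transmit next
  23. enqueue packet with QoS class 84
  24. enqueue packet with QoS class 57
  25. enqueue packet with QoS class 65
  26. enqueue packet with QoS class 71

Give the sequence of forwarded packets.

82 → 80 → 77 → 78 → 81 → 76 → 83

insert 66 → {66}
insert 59 → {66, 59}
insert 67 → {67, 66, 59}
insert 82 → {82, 67, 66, 59}
insert 72 → {82, 72, 67, 66, 59}
insert 80 → {82, 80, 72, 67, 66, 59}
insert 77 → {82, 80, 77, 72, 67, 66, 59}
insert 58 → {82, 80, 77, 72, 67, 66, 59, 58}
transmit next → 82; now {80, 77, 72, 67, 66, 59, 58}
transmit next → 80; now {77, 72, 67, 66, 59, 58}
insert 68 → {77, 72, 68, 67, 66, 59, 58}
insert 69 → {77, 72, 69, 68, 67, 66, 59, 58}
insert 76 → {77, 76, 72, 69, 68, 67, 66, 59, 58}
transmit next → 77; now {76, 72, 69, 68, 67, 66, 59, 58}
insert 78 → {78, 76, 72, 69, 68, 67, 66, 59, 58}
transmit next → 78; now {76, 72, 69, 68, 67, 66, 59, 58}
insert 81 → {81, 76, 72, 69, 68, 67, 66, 59, 58}
transmit next → 81; now {76, 72, 69, 68, 67, 66, 59, 58}
transmit next → 76; now {72, 69, 68, 67, 66, 59, 58}
insert 70 → {72, 70, 69, 68, 67, 66, 59, 58}
insert 83 → {83, 72, 70, 69, 68, 67, 66, 59, 58}
transmit next → 83; now {72, 70, 69, 68, 67, 66, 59, 58}
insert 84 → {84, 72, 70, 69, 68, 67, 66, 59, 58}
insert 57 → {84, 72, 70, 69, 68, 67, 66, 59, 58, 57}
insert 65 → {84, 72, 70, 69, 68, 67, 66, 65, 59, 58, 57}
insert 71 → {84, 72, 71, 70, 69, 68, 67, 66, 65, 59, 58, 57}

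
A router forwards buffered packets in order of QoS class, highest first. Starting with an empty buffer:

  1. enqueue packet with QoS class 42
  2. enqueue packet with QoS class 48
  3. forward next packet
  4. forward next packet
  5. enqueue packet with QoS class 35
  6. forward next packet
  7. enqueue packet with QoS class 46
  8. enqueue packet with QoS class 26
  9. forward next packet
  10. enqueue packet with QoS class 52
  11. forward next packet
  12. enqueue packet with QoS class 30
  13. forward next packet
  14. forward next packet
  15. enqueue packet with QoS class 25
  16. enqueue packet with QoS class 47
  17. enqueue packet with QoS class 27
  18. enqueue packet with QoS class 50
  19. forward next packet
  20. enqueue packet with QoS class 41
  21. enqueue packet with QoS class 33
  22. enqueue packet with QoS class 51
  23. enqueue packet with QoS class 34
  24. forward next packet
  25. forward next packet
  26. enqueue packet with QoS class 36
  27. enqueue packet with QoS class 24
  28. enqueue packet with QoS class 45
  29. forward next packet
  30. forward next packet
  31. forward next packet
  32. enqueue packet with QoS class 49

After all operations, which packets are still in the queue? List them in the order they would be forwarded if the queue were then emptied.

[49, 34, 33, 27, 25, 24]

insert 42 → {42}
insert 48 → {48, 42}
forward next packet → 48; now {42}
forward next packet → 42; now {}
insert 35 → {35}
forward next packet → 35; now {}
insert 46 → {46}
insert 26 → {46, 26}
forward next packet → 46; now {26}
insert 52 → {52, 26}
forward next packet → 52; now {26}
insert 30 → {30, 26}
forward next packet → 30; now {26}
forward next packet → 26; now {}
insert 25 → {25}
insert 47 → {47, 25}
insert 27 → {47, 27, 25}
insert 50 → {50, 47, 27, 25}
forward next packet → 50; now {47, 27, 25}
insert 41 → {47, 41, 27, 25}
insert 33 → {47, 41, 33, 27, 25}
insert 51 → {51, 47, 41, 33, 27, 25}
insert 34 → {51, 47, 41, 34, 33, 27, 25}
forward next packet → 51; now {47, 41, 34, 33, 27, 25}
forward next packet → 47; now {41, 34, 33, 27, 25}
insert 36 → {41, 36, 34, 33, 27, 25}
insert 24 → {41, 36, 34, 33, 27, 25, 24}
insert 45 → {45, 41, 36, 34, 33, 27, 25, 24}
forward next packet → 45; now {41, 36, 34, 33, 27, 25, 24}
forward next packet → 41; now {36, 34, 33, 27, 25, 24}
forward next packet → 36; now {34, 33, 27, 25, 24}
insert 49 → {49, 34, 33, 27, 25, 24}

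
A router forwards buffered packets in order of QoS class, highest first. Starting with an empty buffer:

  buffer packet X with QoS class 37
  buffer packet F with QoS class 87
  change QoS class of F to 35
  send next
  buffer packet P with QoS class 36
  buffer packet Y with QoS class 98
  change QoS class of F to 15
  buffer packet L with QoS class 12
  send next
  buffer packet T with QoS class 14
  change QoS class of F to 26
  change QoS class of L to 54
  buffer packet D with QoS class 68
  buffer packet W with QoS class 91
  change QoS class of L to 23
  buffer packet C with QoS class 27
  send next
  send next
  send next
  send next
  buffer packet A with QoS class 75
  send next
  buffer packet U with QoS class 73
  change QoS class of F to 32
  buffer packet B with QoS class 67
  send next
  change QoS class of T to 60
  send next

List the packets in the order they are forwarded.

add X (QoS class 37) → {X:37}
add F (QoS class 87) → {F:87, X:37}
update F to QoS class 35 → {X:37, F:35}
send next → X; now {F:35}
add P (QoS class 36) → {P:36, F:35}
add Y (QoS class 98) → {Y:98, P:36, F:35}
update F to QoS class 15 → {Y:98, P:36, F:15}
add L (QoS class 12) → {Y:98, P:36, F:15, L:12}
send next → Y; now {P:36, F:15, L:12}
add T (QoS class 14) → {P:36, F:15, T:14, L:12}
update F to QoS class 26 → {P:36, F:26, T:14, L:12}
update L to QoS class 54 → {L:54, P:36, F:26, T:14}
add D (QoS class 68) → {D:68, L:54, P:36, F:26, T:14}
add W (QoS class 91) → {W:91, D:68, L:54, P:36, F:26, T:14}
update L to QoS class 23 → {W:91, D:68, P:36, F:26, L:23, T:14}
add C (QoS class 27) → {W:91, D:68, P:36, C:27, F:26, L:23, T:14}
send next → W; now {D:68, P:36, C:27, F:26, L:23, T:14}
send next → D; now {P:36, C:27, F:26, L:23, T:14}
send next → P; now {C:27, F:26, L:23, T:14}
send next → C; now {F:26, L:23, T:14}
add A (QoS class 75) → {A:75, F:26, L:23, T:14}
send next → A; now {F:26, L:23, T:14}
add U (QoS class 73) → {U:73, F:26, L:23, T:14}
update F to QoS class 32 → {U:73, F:32, L:23, T:14}
add B (QoS class 67) → {U:73, B:67, F:32, L:23, T:14}
send next → U; now {B:67, F:32, L:23, T:14}
update T to QoS class 60 → {B:67, T:60, F:32, L:23}
send next → B; now {T:60, F:32, L:23}

X → Y → W → D → P → C → A → U → B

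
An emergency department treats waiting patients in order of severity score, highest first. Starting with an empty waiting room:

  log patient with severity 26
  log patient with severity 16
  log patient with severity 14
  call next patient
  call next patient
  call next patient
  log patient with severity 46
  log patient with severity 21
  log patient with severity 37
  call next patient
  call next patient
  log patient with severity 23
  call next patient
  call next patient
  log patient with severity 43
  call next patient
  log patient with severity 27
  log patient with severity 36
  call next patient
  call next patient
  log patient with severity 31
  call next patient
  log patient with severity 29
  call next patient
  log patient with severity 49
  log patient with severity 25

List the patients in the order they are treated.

26 → 16 → 14 → 46 → 37 → 23 → 21 → 43 → 36 → 27 → 31 → 29

insert 26 → {26}
insert 16 → {26, 16}
insert 14 → {26, 16, 14}
call next patient → 26; now {16, 14}
call next patient → 16; now {14}
call next patient → 14; now {}
insert 46 → {46}
insert 21 → {46, 21}
insert 37 → {46, 37, 21}
call next patient → 46; now {37, 21}
call next patient → 37; now {21}
insert 23 → {23, 21}
call next patient → 23; now {21}
call next patient → 21; now {}
insert 43 → {43}
call next patient → 43; now {}
insert 27 → {27}
insert 36 → {36, 27}
call next patient → 36; now {27}
call next patient → 27; now {}
insert 31 → {31}
call next patient → 31; now {}
insert 29 → {29}
call next patient → 29; now {}
insert 49 → {49}
insert 25 → {49, 25}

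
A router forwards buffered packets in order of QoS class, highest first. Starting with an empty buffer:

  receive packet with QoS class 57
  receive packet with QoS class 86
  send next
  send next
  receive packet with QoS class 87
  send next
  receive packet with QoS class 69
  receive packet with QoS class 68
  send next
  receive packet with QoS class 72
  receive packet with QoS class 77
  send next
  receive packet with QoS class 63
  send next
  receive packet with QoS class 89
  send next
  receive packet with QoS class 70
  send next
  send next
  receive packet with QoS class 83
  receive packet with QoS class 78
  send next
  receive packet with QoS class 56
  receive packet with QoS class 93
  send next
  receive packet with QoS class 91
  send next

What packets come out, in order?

insert 57 → {57}
insert 86 → {86, 57}
send next → 86; now {57}
send next → 57; now {}
insert 87 → {87}
send next → 87; now {}
insert 69 → {69}
insert 68 → {69, 68}
send next → 69; now {68}
insert 72 → {72, 68}
insert 77 → {77, 72, 68}
send next → 77; now {72, 68}
insert 63 → {72, 68, 63}
send next → 72; now {68, 63}
insert 89 → {89, 68, 63}
send next → 89; now {68, 63}
insert 70 → {70, 68, 63}
send next → 70; now {68, 63}
send next → 68; now {63}
insert 83 → {83, 63}
insert 78 → {83, 78, 63}
send next → 83; now {78, 63}
insert 56 → {78, 63, 56}
insert 93 → {93, 78, 63, 56}
send next → 93; now {78, 63, 56}
insert 91 → {91, 78, 63, 56}
send next → 91; now {78, 63, 56}

86 → 57 → 87 → 69 → 77 → 72 → 89 → 70 → 68 → 83 → 93 → 91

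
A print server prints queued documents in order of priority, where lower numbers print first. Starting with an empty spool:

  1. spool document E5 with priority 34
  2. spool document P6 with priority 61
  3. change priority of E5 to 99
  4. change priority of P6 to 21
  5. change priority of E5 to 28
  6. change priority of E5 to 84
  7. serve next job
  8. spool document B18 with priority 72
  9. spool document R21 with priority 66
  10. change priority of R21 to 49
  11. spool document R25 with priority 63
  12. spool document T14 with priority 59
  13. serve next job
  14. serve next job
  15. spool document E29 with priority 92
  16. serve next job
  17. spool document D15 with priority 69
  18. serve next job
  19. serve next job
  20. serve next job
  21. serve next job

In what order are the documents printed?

add E5 (priority 34) → {E5:34}
add P6 (priority 61) → {E5:34, P6:61}
update E5 to priority 99 → {P6:61, E5:99}
update P6 to priority 21 → {P6:21, E5:99}
update E5 to priority 28 → {P6:21, E5:28}
update E5 to priority 84 → {P6:21, E5:84}
serve next job → P6; now {E5:84}
add B18 (priority 72) → {B18:72, E5:84}
add R21 (priority 66) → {R21:66, B18:72, E5:84}
update R21 to priority 49 → {R21:49, B18:72, E5:84}
add R25 (priority 63) → {R21:49, R25:63, B18:72, E5:84}
add T14 (priority 59) → {R21:49, T14:59, R25:63, B18:72, E5:84}
serve next job → R21; now {T14:59, R25:63, B18:72, E5:84}
serve next job → T14; now {R25:63, B18:72, E5:84}
add E29 (priority 92) → {R25:63, B18:72, E5:84, E29:92}
serve next job → R25; now {B18:72, E5:84, E29:92}
add D15 (priority 69) → {D15:69, B18:72, E5:84, E29:92}
serve next job → D15; now {B18:72, E5:84, E29:92}
serve next job → B18; now {E5:84, E29:92}
serve next job → E5; now {E29:92}
serve next job → E29; now {}

P6 → R21 → T14 → R25 → D15 → B18 → E5 → E29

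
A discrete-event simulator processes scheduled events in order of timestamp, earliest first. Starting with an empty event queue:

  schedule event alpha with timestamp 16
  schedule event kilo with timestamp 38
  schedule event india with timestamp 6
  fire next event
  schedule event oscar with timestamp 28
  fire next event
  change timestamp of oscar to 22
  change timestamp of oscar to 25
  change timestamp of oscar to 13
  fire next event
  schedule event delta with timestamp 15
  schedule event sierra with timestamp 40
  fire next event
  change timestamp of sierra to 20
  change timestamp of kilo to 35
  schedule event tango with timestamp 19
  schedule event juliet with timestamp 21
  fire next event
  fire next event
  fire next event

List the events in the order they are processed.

add alpha (timestamp 16) → {alpha:16}
add kilo (timestamp 38) → {alpha:16, kilo:38}
add india (timestamp 6) → {india:6, alpha:16, kilo:38}
fire next event → india; now {alpha:16, kilo:38}
add oscar (timestamp 28) → {alpha:16, oscar:28, kilo:38}
fire next event → alpha; now {oscar:28, kilo:38}
update oscar to timestamp 22 → {oscar:22, kilo:38}
update oscar to timestamp 25 → {oscar:25, kilo:38}
update oscar to timestamp 13 → {oscar:13, kilo:38}
fire next event → oscar; now {kilo:38}
add delta (timestamp 15) → {delta:15, kilo:38}
add sierra (timestamp 40) → {delta:15, kilo:38, sierra:40}
fire next event → delta; now {kilo:38, sierra:40}
update sierra to timestamp 20 → {sierra:20, kilo:38}
update kilo to timestamp 35 → {sierra:20, kilo:35}
add tango (timestamp 19) → {tango:19, sierra:20, kilo:35}
add juliet (timestamp 21) → {tango:19, sierra:20, juliet:21, kilo:35}
fire next event → tango; now {sierra:20, juliet:21, kilo:35}
fire next event → sierra; now {juliet:21, kilo:35}
fire next event → juliet; now {kilo:35}

india → alpha → oscar → delta → tango → sierra → juliet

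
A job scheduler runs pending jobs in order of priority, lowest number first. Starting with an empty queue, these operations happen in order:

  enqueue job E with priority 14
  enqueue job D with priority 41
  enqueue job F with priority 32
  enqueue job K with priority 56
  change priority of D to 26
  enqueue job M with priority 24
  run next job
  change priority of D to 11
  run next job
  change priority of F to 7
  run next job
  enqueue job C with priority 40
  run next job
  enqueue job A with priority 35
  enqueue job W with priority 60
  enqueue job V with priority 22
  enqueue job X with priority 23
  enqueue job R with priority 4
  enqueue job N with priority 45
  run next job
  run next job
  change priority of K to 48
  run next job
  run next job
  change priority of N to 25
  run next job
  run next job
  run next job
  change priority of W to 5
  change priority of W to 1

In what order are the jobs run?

E → D → F → M → R → V → X → A → N → C → K

add E (priority 14) → {E:14}
add D (priority 41) → {E:14, D:41}
add F (priority 32) → {E:14, F:32, D:41}
add K (priority 56) → {E:14, F:32, D:41, K:56}
update D to priority 26 → {E:14, D:26, F:32, K:56}
add M (priority 24) → {E:14, M:24, D:26, F:32, K:56}
run next job → E; now {M:24, D:26, F:32, K:56}
update D to priority 11 → {D:11, M:24, F:32, K:56}
run next job → D; now {M:24, F:32, K:56}
update F to priority 7 → {F:7, M:24, K:56}
run next job → F; now {M:24, K:56}
add C (priority 40) → {M:24, C:40, K:56}
run next job → M; now {C:40, K:56}
add A (priority 35) → {A:35, C:40, K:56}
add W (priority 60) → {A:35, C:40, K:56, W:60}
add V (priority 22) → {V:22, A:35, C:40, K:56, W:60}
add X (priority 23) → {V:22, X:23, A:35, C:40, K:56, W:60}
add R (priority 4) → {R:4, V:22, X:23, A:35, C:40, K:56, W:60}
add N (priority 45) → {R:4, V:22, X:23, A:35, C:40, N:45, K:56, W:60}
run next job → R; now {V:22, X:23, A:35, C:40, N:45, K:56, W:60}
run next job → V; now {X:23, A:35, C:40, N:45, K:56, W:60}
update K to priority 48 → {X:23, A:35, C:40, N:45, K:48, W:60}
run next job → X; now {A:35, C:40, N:45, K:48, W:60}
run next job → A; now {C:40, N:45, K:48, W:60}
update N to priority 25 → {N:25, C:40, K:48, W:60}
run next job → N; now {C:40, K:48, W:60}
run next job → C; now {K:48, W:60}
run next job → K; now {W:60}
update W to priority 5 → {W:5}
update W to priority 1 → {W:1}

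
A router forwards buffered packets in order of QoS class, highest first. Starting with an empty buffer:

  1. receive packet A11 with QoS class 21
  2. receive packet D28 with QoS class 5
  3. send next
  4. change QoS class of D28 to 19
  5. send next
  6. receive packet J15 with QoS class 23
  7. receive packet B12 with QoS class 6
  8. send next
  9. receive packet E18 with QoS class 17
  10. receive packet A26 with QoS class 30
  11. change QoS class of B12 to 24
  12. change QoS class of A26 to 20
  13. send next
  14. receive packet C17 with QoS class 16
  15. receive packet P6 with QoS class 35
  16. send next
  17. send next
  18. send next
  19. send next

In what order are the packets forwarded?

add A11 (QoS class 21) → {A11:21}
add D28 (QoS class 5) → {A11:21, D28:5}
send next → A11; now {D28:5}
update D28 to QoS class 19 → {D28:19}
send next → D28; now {}
add J15 (QoS class 23) → {J15:23}
add B12 (QoS class 6) → {J15:23, B12:6}
send next → J15; now {B12:6}
add E18 (QoS class 17) → {E18:17, B12:6}
add A26 (QoS class 30) → {A26:30, E18:17, B12:6}
update B12 to QoS class 24 → {A26:30, B12:24, E18:17}
update A26 to QoS class 20 → {B12:24, A26:20, E18:17}
send next → B12; now {A26:20, E18:17}
add C17 (QoS class 16) → {A26:20, E18:17, C17:16}
add P6 (QoS class 35) → {P6:35, A26:20, E18:17, C17:16}
send next → P6; now {A26:20, E18:17, C17:16}
send next → A26; now {E18:17, C17:16}
send next → E18; now {C17:16}
send next → C17; now {}

[A11, D28, J15, B12, P6, A26, E18, C17]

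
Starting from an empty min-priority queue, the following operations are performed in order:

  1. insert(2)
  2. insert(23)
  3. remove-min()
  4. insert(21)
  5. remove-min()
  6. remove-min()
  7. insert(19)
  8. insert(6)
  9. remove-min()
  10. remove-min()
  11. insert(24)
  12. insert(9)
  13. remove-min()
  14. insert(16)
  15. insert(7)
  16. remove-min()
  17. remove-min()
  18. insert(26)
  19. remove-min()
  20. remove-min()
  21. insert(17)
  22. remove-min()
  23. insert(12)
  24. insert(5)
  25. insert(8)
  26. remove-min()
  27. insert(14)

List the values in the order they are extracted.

insert 2 → {2}
insert 23 → {2, 23}
remove-min → 2; now {23}
insert 21 → {21, 23}
remove-min → 21; now {23}
remove-min → 23; now {}
insert 19 → {19}
insert 6 → {6, 19}
remove-min → 6; now {19}
remove-min → 19; now {}
insert 24 → {24}
insert 9 → {9, 24}
remove-min → 9; now {24}
insert 16 → {16, 24}
insert 7 → {7, 16, 24}
remove-min → 7; now {16, 24}
remove-min → 16; now {24}
insert 26 → {24, 26}
remove-min → 24; now {26}
remove-min → 26; now {}
insert 17 → {17}
remove-min → 17; now {}
insert 12 → {12}
insert 5 → {5, 12}
insert 8 → {5, 8, 12}
remove-min → 5; now {8, 12}
insert 14 → {8, 12, 14}

2 → 21 → 23 → 6 → 19 → 9 → 7 → 16 → 24 → 26 → 17 → 5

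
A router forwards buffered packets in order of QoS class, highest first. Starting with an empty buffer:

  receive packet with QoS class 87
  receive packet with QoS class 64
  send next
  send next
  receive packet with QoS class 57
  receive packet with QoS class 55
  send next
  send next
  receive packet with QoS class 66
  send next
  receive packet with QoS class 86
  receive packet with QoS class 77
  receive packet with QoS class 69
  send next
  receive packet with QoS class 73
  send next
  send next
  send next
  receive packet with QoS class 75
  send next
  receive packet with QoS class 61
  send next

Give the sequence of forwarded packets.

[87, 64, 57, 55, 66, 86, 77, 73, 69, 75, 61]

insert 87 → {87}
insert 64 → {87, 64}
send next → 87; now {64}
send next → 64; now {}
insert 57 → {57}
insert 55 → {57, 55}
send next → 57; now {55}
send next → 55; now {}
insert 66 → {66}
send next → 66; now {}
insert 86 → {86}
insert 77 → {86, 77}
insert 69 → {86, 77, 69}
send next → 86; now {77, 69}
insert 73 → {77, 73, 69}
send next → 77; now {73, 69}
send next → 73; now {69}
send next → 69; now {}
insert 75 → {75}
send next → 75; now {}
insert 61 → {61}
send next → 61; now {}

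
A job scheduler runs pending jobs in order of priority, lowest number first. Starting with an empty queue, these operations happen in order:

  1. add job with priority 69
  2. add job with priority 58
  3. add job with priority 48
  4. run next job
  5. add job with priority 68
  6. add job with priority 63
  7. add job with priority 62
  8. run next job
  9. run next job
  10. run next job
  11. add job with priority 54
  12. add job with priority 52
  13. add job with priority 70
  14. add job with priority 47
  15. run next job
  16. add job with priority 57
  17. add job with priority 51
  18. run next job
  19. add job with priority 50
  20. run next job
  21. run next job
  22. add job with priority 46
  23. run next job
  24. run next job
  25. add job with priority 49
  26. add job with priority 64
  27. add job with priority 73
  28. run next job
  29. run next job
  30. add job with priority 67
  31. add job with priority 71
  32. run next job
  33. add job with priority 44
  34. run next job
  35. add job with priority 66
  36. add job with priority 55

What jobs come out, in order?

insert 69 → {69}
insert 58 → {58, 69}
insert 48 → {48, 58, 69}
run next job → 48; now {58, 69}
insert 68 → {58, 68, 69}
insert 63 → {58, 63, 68, 69}
insert 62 → {58, 62, 63, 68, 69}
run next job → 58; now {62, 63, 68, 69}
run next job → 62; now {63, 68, 69}
run next job → 63; now {68, 69}
insert 54 → {54, 68, 69}
insert 52 → {52, 54, 68, 69}
insert 70 → {52, 54, 68, 69, 70}
insert 47 → {47, 52, 54, 68, 69, 70}
run next job → 47; now {52, 54, 68, 69, 70}
insert 57 → {52, 54, 57, 68, 69, 70}
insert 51 → {51, 52, 54, 57, 68, 69, 70}
run next job → 51; now {52, 54, 57, 68, 69, 70}
insert 50 → {50, 52, 54, 57, 68, 69, 70}
run next job → 50; now {52, 54, 57, 68, 69, 70}
run next job → 52; now {54, 57, 68, 69, 70}
insert 46 → {46, 54, 57, 68, 69, 70}
run next job → 46; now {54, 57, 68, 69, 70}
run next job → 54; now {57, 68, 69, 70}
insert 49 → {49, 57, 68, 69, 70}
insert 64 → {49, 57, 64, 68, 69, 70}
insert 73 → {49, 57, 64, 68, 69, 70, 73}
run next job → 49; now {57, 64, 68, 69, 70, 73}
run next job → 57; now {64, 68, 69, 70, 73}
insert 67 → {64, 67, 68, 69, 70, 73}
insert 71 → {64, 67, 68, 69, 70, 71, 73}
run next job → 64; now {67, 68, 69, 70, 71, 73}
insert 44 → {44, 67, 68, 69, 70, 71, 73}
run next job → 44; now {67, 68, 69, 70, 71, 73}
insert 66 → {66, 67, 68, 69, 70, 71, 73}
insert 55 → {55, 66, 67, 68, 69, 70, 71, 73}

48, 58, 62, 63, 47, 51, 50, 52, 46, 54, 49, 57, 64, 44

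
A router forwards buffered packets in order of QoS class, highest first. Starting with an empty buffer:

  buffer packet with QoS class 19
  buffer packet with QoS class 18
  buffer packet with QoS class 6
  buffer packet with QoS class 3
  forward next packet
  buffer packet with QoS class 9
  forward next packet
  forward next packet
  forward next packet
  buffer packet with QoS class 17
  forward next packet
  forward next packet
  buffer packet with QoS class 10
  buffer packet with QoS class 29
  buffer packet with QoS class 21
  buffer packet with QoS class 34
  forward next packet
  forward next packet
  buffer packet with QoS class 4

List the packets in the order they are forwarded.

insert 19 → {19}
insert 18 → {19, 18}
insert 6 → {19, 18, 6}
insert 3 → {19, 18, 6, 3}
forward next packet → 19; now {18, 6, 3}
insert 9 → {18, 9, 6, 3}
forward next packet → 18; now {9, 6, 3}
forward next packet → 9; now {6, 3}
forward next packet → 6; now {3}
insert 17 → {17, 3}
forward next packet → 17; now {3}
forward next packet → 3; now {}
insert 10 → {10}
insert 29 → {29, 10}
insert 21 → {29, 21, 10}
insert 34 → {34, 29, 21, 10}
forward next packet → 34; now {29, 21, 10}
forward next packet → 29; now {21, 10}
insert 4 → {21, 10, 4}

19 → 18 → 9 → 6 → 17 → 3 → 34 → 29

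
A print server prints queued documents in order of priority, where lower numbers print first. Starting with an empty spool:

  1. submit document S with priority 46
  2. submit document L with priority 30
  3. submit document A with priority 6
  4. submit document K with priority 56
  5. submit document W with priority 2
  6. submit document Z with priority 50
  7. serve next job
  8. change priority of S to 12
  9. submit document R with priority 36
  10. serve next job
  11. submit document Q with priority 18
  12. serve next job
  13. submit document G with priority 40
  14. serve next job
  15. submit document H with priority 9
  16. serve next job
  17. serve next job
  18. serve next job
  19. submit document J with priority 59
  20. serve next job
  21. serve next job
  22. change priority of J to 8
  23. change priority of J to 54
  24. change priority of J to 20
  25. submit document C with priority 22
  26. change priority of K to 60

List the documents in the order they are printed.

[W, A, S, Q, H, L, R, G, Z]

add S (priority 46) → {S:46}
add L (priority 30) → {L:30, S:46}
add A (priority 6) → {A:6, L:30, S:46}
add K (priority 56) → {A:6, L:30, S:46, K:56}
add W (priority 2) → {W:2, A:6, L:30, S:46, K:56}
add Z (priority 50) → {W:2, A:6, L:30, S:46, Z:50, K:56}
serve next job → W; now {A:6, L:30, S:46, Z:50, K:56}
update S to priority 12 → {A:6, S:12, L:30, Z:50, K:56}
add R (priority 36) → {A:6, S:12, L:30, R:36, Z:50, K:56}
serve next job → A; now {S:12, L:30, R:36, Z:50, K:56}
add Q (priority 18) → {S:12, Q:18, L:30, R:36, Z:50, K:56}
serve next job → S; now {Q:18, L:30, R:36, Z:50, K:56}
add G (priority 40) → {Q:18, L:30, R:36, G:40, Z:50, K:56}
serve next job → Q; now {L:30, R:36, G:40, Z:50, K:56}
add H (priority 9) → {H:9, L:30, R:36, G:40, Z:50, K:56}
serve next job → H; now {L:30, R:36, G:40, Z:50, K:56}
serve next job → L; now {R:36, G:40, Z:50, K:56}
serve next job → R; now {G:40, Z:50, K:56}
add J (priority 59) → {G:40, Z:50, K:56, J:59}
serve next job → G; now {Z:50, K:56, J:59}
serve next job → Z; now {K:56, J:59}
update J to priority 8 → {J:8, K:56}
update J to priority 54 → {J:54, K:56}
update J to priority 20 → {J:20, K:56}
add C (priority 22) → {J:20, C:22, K:56}
update K to priority 60 → {J:20, C:22, K:60}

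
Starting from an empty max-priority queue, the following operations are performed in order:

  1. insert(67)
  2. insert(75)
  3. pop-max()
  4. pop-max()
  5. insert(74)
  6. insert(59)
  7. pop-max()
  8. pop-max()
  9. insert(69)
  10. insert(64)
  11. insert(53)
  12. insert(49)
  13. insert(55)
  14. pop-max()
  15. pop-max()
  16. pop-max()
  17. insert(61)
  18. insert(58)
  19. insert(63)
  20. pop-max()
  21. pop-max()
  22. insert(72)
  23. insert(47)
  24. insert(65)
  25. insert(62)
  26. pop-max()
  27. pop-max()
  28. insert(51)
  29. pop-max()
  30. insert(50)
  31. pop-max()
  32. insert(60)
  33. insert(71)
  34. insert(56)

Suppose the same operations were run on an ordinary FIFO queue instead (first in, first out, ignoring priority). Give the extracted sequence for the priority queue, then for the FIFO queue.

insert 67 → {67}
insert 75 → {75, 67}
pop-max → 75; now {67}
pop-max → 67; now {}
insert 74 → {74}
insert 59 → {74, 59}
pop-max → 74; now {59}
pop-max → 59; now {}
insert 69 → {69}
insert 64 → {69, 64}
insert 53 → {69, 64, 53}
insert 49 → {69, 64, 53, 49}
insert 55 → {69, 64, 55, 53, 49}
pop-max → 69; now {64, 55, 53, 49}
pop-max → 64; now {55, 53, 49}
pop-max → 55; now {53, 49}
insert 61 → {61, 53, 49}
insert 58 → {61, 58, 53, 49}
insert 63 → {63, 61, 58, 53, 49}
pop-max → 63; now {61, 58, 53, 49}
pop-max → 61; now {58, 53, 49}
insert 72 → {72, 58, 53, 49}
insert 47 → {72, 58, 53, 49, 47}
insert 65 → {72, 65, 58, 53, 49, 47}
insert 62 → {72, 65, 62, 58, 53, 49, 47}
pop-max → 72; now {65, 62, 58, 53, 49, 47}
pop-max → 65; now {62, 58, 53, 49, 47}
insert 51 → {62, 58, 53, 51, 49, 47}
pop-max → 62; now {58, 53, 51, 49, 47}
insert 50 → {58, 53, 51, 50, 49, 47}
pop-max → 58; now {53, 51, 50, 49, 47}
insert 60 → {60, 53, 51, 50, 49, 47}
insert 71 → {71, 60, 53, 51, 50, 49, 47}
insert 56 → {71, 60, 56, 53, 51, 50, 49, 47}

priority queue: 75, 67, 74, 59, 69, 64, 55, 63, 61, 72, 65, 62, 58; FIFO queue: 67, 75, 74, 59, 69, 64, 53, 49, 55, 61, 58, 63, 72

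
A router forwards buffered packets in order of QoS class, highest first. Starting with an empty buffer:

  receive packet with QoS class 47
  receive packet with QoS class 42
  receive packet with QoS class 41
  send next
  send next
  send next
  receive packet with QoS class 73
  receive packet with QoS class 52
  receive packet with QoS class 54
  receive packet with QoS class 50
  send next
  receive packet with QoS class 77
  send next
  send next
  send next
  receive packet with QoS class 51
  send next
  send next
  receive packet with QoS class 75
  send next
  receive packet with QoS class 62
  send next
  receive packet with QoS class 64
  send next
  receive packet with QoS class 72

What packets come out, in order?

insert 47 → {47}
insert 42 → {47, 42}
insert 41 → {47, 42, 41}
send next → 47; now {42, 41}
send next → 42; now {41}
send next → 41; now {}
insert 73 → {73}
insert 52 → {73, 52}
insert 54 → {73, 54, 52}
insert 50 → {73, 54, 52, 50}
send next → 73; now {54, 52, 50}
insert 77 → {77, 54, 52, 50}
send next → 77; now {54, 52, 50}
send next → 54; now {52, 50}
send next → 52; now {50}
insert 51 → {51, 50}
send next → 51; now {50}
send next → 50; now {}
insert 75 → {75}
send next → 75; now {}
insert 62 → {62}
send next → 62; now {}
insert 64 → {64}
send next → 64; now {}
insert 72 → {72}

47, 42, 41, 73, 77, 54, 52, 51, 50, 75, 62, 64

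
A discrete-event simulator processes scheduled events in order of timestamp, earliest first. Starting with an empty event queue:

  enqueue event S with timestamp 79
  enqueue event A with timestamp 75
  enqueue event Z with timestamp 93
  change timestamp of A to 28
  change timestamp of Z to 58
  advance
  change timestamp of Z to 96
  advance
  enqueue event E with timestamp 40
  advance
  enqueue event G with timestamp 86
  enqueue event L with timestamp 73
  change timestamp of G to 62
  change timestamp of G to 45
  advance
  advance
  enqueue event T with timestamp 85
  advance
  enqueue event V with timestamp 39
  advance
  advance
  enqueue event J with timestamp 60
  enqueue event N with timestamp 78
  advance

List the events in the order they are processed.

add S (timestamp 79) → {S:79}
add A (timestamp 75) → {A:75, S:79}
add Z (timestamp 93) → {A:75, S:79, Z:93}
update A to timestamp 28 → {A:28, S:79, Z:93}
update Z to timestamp 58 → {A:28, Z:58, S:79}
advance → A; now {Z:58, S:79}
update Z to timestamp 96 → {S:79, Z:96}
advance → S; now {Z:96}
add E (timestamp 40) → {E:40, Z:96}
advance → E; now {Z:96}
add G (timestamp 86) → {G:86, Z:96}
add L (timestamp 73) → {L:73, G:86, Z:96}
update G to timestamp 62 → {G:62, L:73, Z:96}
update G to timestamp 45 → {G:45, L:73, Z:96}
advance → G; now {L:73, Z:96}
advance → L; now {Z:96}
add T (timestamp 85) → {T:85, Z:96}
advance → T; now {Z:96}
add V (timestamp 39) → {V:39, Z:96}
advance → V; now {Z:96}
advance → Z; now {}
add J (timestamp 60) → {J:60}
add N (timestamp 78) → {J:60, N:78}
advance → J; now {N:78}

[A, S, E, G, L, T, V, Z, J]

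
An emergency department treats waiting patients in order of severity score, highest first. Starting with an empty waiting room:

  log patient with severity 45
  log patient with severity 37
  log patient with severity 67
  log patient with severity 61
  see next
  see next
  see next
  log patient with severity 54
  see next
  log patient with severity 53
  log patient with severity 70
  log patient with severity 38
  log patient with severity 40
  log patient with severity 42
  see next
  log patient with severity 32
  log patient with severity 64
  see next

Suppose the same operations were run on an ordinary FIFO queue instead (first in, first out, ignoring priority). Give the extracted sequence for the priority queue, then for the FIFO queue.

insert 45 → {45}
insert 37 → {45, 37}
insert 67 → {67, 45, 37}
insert 61 → {67, 61, 45, 37}
see next → 67; now {61, 45, 37}
see next → 61; now {45, 37}
see next → 45; now {37}
insert 54 → {54, 37}
see next → 54; now {37}
insert 53 → {53, 37}
insert 70 → {70, 53, 37}
insert 38 → {70, 53, 38, 37}
insert 40 → {70, 53, 40, 38, 37}
insert 42 → {70, 53, 42, 40, 38, 37}
see next → 70; now {53, 42, 40, 38, 37}
insert 32 → {53, 42, 40, 38, 37, 32}
insert 64 → {64, 53, 42, 40, 38, 37, 32}
see next → 64; now {53, 42, 40, 38, 37, 32}

priority queue: 67 → 61 → 45 → 54 → 70 → 64; FIFO queue: [45, 37, 67, 61, 54, 53]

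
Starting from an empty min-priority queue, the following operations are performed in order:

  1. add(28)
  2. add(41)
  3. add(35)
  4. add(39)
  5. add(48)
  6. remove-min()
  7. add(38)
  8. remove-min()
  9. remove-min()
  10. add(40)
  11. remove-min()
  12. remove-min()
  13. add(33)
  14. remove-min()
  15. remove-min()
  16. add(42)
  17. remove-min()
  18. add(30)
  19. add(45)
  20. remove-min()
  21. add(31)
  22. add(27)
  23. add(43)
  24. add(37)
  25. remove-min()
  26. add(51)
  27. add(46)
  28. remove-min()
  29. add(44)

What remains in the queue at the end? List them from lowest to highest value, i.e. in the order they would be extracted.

insert 28 → {28}
insert 41 → {28, 41}
insert 35 → {28, 35, 41}
insert 39 → {28, 35, 39, 41}
insert 48 → {28, 35, 39, 41, 48}
remove-min → 28; now {35, 39, 41, 48}
insert 38 → {35, 38, 39, 41, 48}
remove-min → 35; now {38, 39, 41, 48}
remove-min → 38; now {39, 41, 48}
insert 40 → {39, 40, 41, 48}
remove-min → 39; now {40, 41, 48}
remove-min → 40; now {41, 48}
insert 33 → {33, 41, 48}
remove-min → 33; now {41, 48}
remove-min → 41; now {48}
insert 42 → {42, 48}
remove-min → 42; now {48}
insert 30 → {30, 48}
insert 45 → {30, 45, 48}
remove-min → 30; now {45, 48}
insert 31 → {31, 45, 48}
insert 27 → {27, 31, 45, 48}
insert 43 → {27, 31, 43, 45, 48}
insert 37 → {27, 31, 37, 43, 45, 48}
remove-min → 27; now {31, 37, 43, 45, 48}
insert 51 → {31, 37, 43, 45, 48, 51}
insert 46 → {31, 37, 43, 45, 46, 48, 51}
remove-min → 31; now {37, 43, 45, 46, 48, 51}
insert 44 → {37, 43, 44, 45, 46, 48, 51}

37, 43, 44, 45, 46, 48, 51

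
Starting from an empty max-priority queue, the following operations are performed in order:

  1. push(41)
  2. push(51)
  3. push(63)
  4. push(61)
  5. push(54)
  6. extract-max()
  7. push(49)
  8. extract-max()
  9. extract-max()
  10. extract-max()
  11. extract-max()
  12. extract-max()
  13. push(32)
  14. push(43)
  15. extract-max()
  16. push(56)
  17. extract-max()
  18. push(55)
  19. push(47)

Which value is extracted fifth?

49

insert 41 → {41}
insert 51 → {51, 41}
insert 63 → {63, 51, 41}
insert 61 → {63, 61, 51, 41}
insert 54 → {63, 61, 54, 51, 41}
extract-max → 63; now {61, 54, 51, 41}
insert 49 → {61, 54, 51, 49, 41}
extract-max → 61; now {54, 51, 49, 41}
extract-max → 54; now {51, 49, 41}
extract-max → 51; now {49, 41}
extract-max → 49; now {41}
extract-max → 41; now {}
insert 32 → {32}
insert 43 → {43, 32}
extract-max → 43; now {32}
insert 56 → {56, 32}
extract-max → 56; now {32}
insert 55 → {55, 32}
insert 47 → {55, 47, 32}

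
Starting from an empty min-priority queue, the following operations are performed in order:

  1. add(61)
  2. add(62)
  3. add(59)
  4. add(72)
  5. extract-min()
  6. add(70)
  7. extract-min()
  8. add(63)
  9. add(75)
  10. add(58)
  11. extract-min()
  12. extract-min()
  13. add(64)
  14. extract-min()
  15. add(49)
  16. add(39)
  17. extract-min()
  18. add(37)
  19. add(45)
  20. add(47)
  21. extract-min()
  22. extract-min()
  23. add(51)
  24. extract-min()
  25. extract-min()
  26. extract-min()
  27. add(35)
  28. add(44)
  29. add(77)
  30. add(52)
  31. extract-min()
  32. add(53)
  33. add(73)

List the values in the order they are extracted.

59, 61, 58, 62, 63, 39, 37, 45, 47, 49, 51, 35

insert 61 → {61}
insert 62 → {61, 62}
insert 59 → {59, 61, 62}
insert 72 → {59, 61, 62, 72}
extract-min → 59; now {61, 62, 72}
insert 70 → {61, 62, 70, 72}
extract-min → 61; now {62, 70, 72}
insert 63 → {62, 63, 70, 72}
insert 75 → {62, 63, 70, 72, 75}
insert 58 → {58, 62, 63, 70, 72, 75}
extract-min → 58; now {62, 63, 70, 72, 75}
extract-min → 62; now {63, 70, 72, 75}
insert 64 → {63, 64, 70, 72, 75}
extract-min → 63; now {64, 70, 72, 75}
insert 49 → {49, 64, 70, 72, 75}
insert 39 → {39, 49, 64, 70, 72, 75}
extract-min → 39; now {49, 64, 70, 72, 75}
insert 37 → {37, 49, 64, 70, 72, 75}
insert 45 → {37, 45, 49, 64, 70, 72, 75}
insert 47 → {37, 45, 47, 49, 64, 70, 72, 75}
extract-min → 37; now {45, 47, 49, 64, 70, 72, 75}
extract-min → 45; now {47, 49, 64, 70, 72, 75}
insert 51 → {47, 49, 51, 64, 70, 72, 75}
extract-min → 47; now {49, 51, 64, 70, 72, 75}
extract-min → 49; now {51, 64, 70, 72, 75}
extract-min → 51; now {64, 70, 72, 75}
insert 35 → {35, 64, 70, 72, 75}
insert 44 → {35, 44, 64, 70, 72, 75}
insert 77 → {35, 44, 64, 70, 72, 75, 77}
insert 52 → {35, 44, 52, 64, 70, 72, 75, 77}
extract-min → 35; now {44, 52, 64, 70, 72, 75, 77}
insert 53 → {44, 52, 53, 64, 70, 72, 75, 77}
insert 73 → {44, 52, 53, 64, 70, 72, 73, 75, 77}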